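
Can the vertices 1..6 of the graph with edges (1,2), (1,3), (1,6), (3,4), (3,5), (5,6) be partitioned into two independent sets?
Yes. Partition: {1, 4, 5}, {2, 3, 6}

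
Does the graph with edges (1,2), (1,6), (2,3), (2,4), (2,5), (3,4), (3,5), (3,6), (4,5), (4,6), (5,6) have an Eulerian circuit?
Yes (the graph is connected and all 6 vertices have even degree)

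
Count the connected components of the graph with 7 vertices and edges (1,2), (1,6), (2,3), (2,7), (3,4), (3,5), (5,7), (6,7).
1 (components: {1, 2, 3, 4, 5, 6, 7})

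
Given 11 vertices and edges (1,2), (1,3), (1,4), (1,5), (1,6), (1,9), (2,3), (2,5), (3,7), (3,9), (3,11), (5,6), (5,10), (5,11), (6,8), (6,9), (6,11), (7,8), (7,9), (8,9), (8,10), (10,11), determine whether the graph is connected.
Yes (BFS from 1 visits [1, 2, 3, 4, 5, 6, 9, 7, 11, 10, 8] — all 11 vertices reached)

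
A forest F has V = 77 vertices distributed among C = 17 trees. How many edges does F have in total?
60 (Each of the 17 component trees on V_i vertices has V_i - 1 edges; summing gives V - C = 77 - 17 = 60)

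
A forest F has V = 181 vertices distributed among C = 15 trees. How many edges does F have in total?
166 (Each of the 15 component trees on V_i vertices has V_i - 1 edges; summing gives V - C = 181 - 15 = 166)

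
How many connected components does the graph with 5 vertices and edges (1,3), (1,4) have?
3 (components: {1, 3, 4}, {2}, {5})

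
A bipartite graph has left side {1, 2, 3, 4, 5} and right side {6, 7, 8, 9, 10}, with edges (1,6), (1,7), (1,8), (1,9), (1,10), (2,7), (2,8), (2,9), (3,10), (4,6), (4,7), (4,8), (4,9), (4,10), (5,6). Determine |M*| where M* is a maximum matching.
5 (matching: (1,7), (2,9), (3,10), (4,8), (5,6); upper bound min(|L|,|R|) = min(5,5) = 5)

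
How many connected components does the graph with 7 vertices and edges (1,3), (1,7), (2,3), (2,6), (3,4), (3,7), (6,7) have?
2 (components: {1, 2, 3, 4, 6, 7}, {5})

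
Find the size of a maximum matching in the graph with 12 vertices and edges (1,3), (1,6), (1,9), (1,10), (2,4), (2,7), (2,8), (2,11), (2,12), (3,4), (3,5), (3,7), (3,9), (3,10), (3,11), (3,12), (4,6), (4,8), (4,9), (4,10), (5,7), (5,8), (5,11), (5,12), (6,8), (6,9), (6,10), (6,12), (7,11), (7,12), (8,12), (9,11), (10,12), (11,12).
6 (matching: (1,9), (2,12), (3,5), (4,10), (6,8), (7,11); upper bound floor(n/2) = floor(12/2) = 6)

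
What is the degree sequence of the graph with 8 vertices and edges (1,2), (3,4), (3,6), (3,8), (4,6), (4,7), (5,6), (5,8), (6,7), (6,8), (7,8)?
[5, 4, 3, 3, 3, 2, 1, 1] (degrees: deg(1)=1, deg(2)=1, deg(3)=3, deg(4)=3, deg(5)=2, deg(6)=5, deg(7)=3, deg(8)=4)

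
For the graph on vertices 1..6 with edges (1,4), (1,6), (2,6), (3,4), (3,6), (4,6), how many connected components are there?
2 (components: {1, 2, 3, 4, 6}, {5})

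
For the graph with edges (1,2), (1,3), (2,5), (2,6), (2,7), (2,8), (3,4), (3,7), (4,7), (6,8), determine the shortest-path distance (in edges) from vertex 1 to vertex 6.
2 (path: 1 -> 2 -> 6, 2 edges)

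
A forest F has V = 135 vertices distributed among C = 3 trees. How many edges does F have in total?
132 (Each of the 3 component trees on V_i vertices has V_i - 1 edges; summing gives V - C = 135 - 3 = 132)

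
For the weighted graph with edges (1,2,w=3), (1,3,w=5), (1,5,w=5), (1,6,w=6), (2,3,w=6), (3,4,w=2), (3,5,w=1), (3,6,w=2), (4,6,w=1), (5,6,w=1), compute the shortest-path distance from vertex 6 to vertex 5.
1 (path: 6 -> 5; weights 1 = 1)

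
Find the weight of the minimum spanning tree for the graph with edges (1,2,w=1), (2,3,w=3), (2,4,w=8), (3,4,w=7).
11 (MST edges: (1,2,w=1), (2,3,w=3), (3,4,w=7); sum of weights 1 + 3 + 7 = 11)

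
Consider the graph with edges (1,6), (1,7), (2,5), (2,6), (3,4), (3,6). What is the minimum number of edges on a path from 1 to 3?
2 (path: 1 -> 6 -> 3, 2 edges)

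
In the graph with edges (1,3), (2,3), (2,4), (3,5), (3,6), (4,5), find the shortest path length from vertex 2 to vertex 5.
2 (path: 2 -> 3 -> 5, 2 edges)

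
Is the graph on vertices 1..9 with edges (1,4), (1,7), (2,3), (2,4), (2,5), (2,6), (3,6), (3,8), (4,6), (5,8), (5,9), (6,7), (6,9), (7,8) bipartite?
No (odd cycle of length 5: 6 -> 7 -> 1 -> 4 -> 2 -> 6)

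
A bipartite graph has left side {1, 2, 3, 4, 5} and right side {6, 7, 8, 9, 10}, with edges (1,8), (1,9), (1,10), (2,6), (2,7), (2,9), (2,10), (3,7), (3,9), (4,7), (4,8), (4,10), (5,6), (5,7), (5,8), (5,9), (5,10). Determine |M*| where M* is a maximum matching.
5 (matching: (1,10), (2,9), (3,7), (4,8), (5,6); upper bound min(|L|,|R|) = min(5,5) = 5)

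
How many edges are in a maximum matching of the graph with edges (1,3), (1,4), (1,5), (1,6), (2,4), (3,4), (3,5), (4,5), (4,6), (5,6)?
3 (matching: (1,3), (2,4), (5,6); upper bound floor(n/2) = floor(6/2) = 3)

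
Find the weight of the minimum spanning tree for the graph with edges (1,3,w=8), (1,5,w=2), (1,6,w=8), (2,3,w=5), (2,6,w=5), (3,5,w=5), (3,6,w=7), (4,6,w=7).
24 (MST edges: (1,5,w=2), (2,3,w=5), (2,6,w=5), (3,5,w=5), (4,6,w=7); sum of weights 2 + 5 + 5 + 5 + 7 = 24)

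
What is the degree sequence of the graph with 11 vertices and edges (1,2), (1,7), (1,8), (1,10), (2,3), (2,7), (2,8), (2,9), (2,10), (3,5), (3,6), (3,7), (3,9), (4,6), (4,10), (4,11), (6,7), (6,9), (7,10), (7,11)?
[6, 6, 5, 4, 4, 4, 3, 3, 2, 2, 1] (degrees: deg(1)=4, deg(2)=6, deg(3)=5, deg(4)=3, deg(5)=1, deg(6)=4, deg(7)=6, deg(8)=2, deg(9)=3, deg(10)=4, deg(11)=2)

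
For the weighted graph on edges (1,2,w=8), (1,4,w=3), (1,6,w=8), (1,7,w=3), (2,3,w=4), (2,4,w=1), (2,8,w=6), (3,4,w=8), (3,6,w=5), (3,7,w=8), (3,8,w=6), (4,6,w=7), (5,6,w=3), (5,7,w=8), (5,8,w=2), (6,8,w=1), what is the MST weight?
19 (MST edges: (1,4,w=3), (1,7,w=3), (2,3,w=4), (2,4,w=1), (3,6,w=5), (5,8,w=2), (6,8,w=1); sum of weights 3 + 3 + 4 + 1 + 5 + 2 + 1 = 19)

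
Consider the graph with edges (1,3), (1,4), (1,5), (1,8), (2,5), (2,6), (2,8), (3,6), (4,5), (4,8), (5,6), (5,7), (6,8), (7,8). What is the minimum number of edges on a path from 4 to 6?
2 (path: 4 -> 5 -> 6, 2 edges)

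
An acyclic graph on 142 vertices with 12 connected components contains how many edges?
130 (Each of the 12 component trees on V_i vertices has V_i - 1 edges; summing gives V - C = 142 - 12 = 130)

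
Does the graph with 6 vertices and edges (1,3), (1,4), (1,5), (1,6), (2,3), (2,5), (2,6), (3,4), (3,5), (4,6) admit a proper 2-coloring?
No (odd cycle of length 3: 6 -> 1 -> 4 -> 6)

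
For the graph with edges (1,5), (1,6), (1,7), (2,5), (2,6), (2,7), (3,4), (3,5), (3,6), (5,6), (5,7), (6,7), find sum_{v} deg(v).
24 (handshake: sum of degrees = 2|E| = 2 x 12 = 24)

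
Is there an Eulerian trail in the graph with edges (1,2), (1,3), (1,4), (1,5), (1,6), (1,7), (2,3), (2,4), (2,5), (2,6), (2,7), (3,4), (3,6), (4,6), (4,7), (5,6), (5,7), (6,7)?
Yes (the graph is connected and exactly 2 vertices have odd degree: {4, 7}; any Eulerian path must start and end at those)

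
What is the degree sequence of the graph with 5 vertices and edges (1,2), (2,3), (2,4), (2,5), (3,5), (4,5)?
[4, 3, 2, 2, 1] (degrees: deg(1)=1, deg(2)=4, deg(3)=2, deg(4)=2, deg(5)=3)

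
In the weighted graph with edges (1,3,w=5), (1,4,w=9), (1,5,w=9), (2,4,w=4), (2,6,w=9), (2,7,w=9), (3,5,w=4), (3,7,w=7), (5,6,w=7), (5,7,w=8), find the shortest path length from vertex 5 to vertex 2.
16 (path: 5 -> 6 -> 2; weights 7 + 9 = 16)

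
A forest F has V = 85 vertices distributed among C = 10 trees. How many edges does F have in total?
75 (Each of the 10 component trees on V_i vertices has V_i - 1 edges; summing gives V - C = 85 - 10 = 75)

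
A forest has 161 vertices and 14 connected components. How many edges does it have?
147 (Each of the 14 component trees on V_i vertices has V_i - 1 edges; summing gives V - C = 161 - 14 = 147)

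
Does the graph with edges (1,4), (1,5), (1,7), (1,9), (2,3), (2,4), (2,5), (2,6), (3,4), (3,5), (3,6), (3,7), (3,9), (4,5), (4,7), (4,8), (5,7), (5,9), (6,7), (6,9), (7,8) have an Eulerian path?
Yes — and in fact it has an Eulerian circuit (the graph is connected and all 9 vertices have even degree)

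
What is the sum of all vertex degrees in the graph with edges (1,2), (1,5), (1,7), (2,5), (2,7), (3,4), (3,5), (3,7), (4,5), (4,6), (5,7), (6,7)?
24 (handshake: sum of degrees = 2|E| = 2 x 12 = 24)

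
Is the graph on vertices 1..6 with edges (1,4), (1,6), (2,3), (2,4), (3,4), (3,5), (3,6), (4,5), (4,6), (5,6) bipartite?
No (odd cycle of length 3: 6 -> 1 -> 4 -> 6)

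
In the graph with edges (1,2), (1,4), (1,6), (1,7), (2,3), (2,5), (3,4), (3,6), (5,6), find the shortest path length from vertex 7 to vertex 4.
2 (path: 7 -> 1 -> 4, 2 edges)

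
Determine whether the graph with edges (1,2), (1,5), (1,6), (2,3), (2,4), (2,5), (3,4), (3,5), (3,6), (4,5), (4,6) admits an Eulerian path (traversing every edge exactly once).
Yes (the graph is connected and exactly 2 vertices have odd degree: {1, 6}; any Eulerian path must start and end at those)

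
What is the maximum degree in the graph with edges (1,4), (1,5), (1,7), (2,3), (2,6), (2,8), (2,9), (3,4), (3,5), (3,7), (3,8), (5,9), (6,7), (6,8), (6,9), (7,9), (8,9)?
5 (attained at vertices 3, 9)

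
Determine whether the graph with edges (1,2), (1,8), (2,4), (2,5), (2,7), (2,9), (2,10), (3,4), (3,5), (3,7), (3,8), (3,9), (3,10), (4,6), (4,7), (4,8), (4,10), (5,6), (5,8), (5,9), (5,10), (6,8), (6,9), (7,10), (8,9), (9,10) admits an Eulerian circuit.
Yes (the graph is connected and all 10 vertices have even degree)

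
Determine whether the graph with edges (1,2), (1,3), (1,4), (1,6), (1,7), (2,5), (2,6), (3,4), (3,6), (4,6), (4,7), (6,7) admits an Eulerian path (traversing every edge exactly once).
No (6 vertices have odd degree: {1, 2, 3, 5, 6, 7}; Eulerian path requires 0 or 2)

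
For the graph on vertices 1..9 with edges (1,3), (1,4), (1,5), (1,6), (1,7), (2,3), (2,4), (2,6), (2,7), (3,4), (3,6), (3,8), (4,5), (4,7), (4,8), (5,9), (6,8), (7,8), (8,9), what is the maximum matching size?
4 (matching: (1,4), (2,7), (5,9), (6,8); upper bound floor(n/2) = floor(9/2) = 4)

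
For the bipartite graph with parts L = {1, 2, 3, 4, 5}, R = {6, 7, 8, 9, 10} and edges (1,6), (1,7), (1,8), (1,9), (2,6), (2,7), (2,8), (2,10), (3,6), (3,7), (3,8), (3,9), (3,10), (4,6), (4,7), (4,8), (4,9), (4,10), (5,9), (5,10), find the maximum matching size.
5 (matching: (1,9), (2,6), (3,8), (4,7), (5,10); upper bound min(|L|,|R|) = min(5,5) = 5)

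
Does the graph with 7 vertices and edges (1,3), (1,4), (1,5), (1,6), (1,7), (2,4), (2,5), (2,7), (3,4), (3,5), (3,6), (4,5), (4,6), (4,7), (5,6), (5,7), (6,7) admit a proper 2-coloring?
No (odd cycle of length 3: 5 -> 1 -> 4 -> 5)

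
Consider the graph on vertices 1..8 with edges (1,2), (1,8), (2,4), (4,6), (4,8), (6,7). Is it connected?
No, it has 3 components: {1, 2, 4, 6, 7, 8}, {3}, {5}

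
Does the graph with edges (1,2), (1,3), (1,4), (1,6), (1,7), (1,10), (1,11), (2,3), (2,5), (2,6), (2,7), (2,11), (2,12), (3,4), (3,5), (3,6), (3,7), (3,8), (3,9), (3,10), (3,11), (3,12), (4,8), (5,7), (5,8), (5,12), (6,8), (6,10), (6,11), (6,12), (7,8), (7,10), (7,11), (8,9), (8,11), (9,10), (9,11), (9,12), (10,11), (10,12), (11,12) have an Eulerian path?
No (12 vertices have odd degree: {1, 2, 3, 4, 5, 6, 7, 8, 9, 10, 11, 12}; Eulerian path requires 0 or 2)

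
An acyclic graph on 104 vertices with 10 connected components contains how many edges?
94 (Each of the 10 component trees on V_i vertices has V_i - 1 edges; summing gives V - C = 104 - 10 = 94)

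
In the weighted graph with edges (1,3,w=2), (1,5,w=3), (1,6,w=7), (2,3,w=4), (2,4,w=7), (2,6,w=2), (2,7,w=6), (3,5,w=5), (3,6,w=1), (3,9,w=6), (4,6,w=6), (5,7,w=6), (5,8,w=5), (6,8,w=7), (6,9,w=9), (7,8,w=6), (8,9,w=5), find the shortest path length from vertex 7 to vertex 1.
9 (path: 7 -> 5 -> 1; weights 6 + 3 = 9)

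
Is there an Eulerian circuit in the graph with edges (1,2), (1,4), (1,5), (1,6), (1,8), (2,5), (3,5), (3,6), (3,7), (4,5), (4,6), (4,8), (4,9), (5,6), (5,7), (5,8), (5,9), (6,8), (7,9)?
No (6 vertices have odd degree: {1, 3, 4, 6, 7, 9}; Eulerian circuit requires 0)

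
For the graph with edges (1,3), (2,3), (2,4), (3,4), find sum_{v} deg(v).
8 (handshake: sum of degrees = 2|E| = 2 x 4 = 8)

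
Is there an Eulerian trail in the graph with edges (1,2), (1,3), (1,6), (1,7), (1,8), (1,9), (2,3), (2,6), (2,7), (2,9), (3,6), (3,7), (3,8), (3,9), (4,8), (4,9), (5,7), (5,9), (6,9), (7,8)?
Yes (the graph is connected and exactly 2 vertices have odd degree: {2, 7}; any Eulerian path must start and end at those)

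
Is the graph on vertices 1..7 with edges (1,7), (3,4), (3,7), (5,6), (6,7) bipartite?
Yes. Partition: {1, 2, 3, 6}, {4, 5, 7}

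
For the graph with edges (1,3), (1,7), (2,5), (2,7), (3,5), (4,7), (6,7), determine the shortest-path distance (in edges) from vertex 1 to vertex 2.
2 (path: 1 -> 7 -> 2, 2 edges)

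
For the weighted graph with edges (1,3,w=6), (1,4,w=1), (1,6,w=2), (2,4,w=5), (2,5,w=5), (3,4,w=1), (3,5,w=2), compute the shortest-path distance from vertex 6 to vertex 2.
8 (path: 6 -> 1 -> 4 -> 2; weights 2 + 1 + 5 = 8)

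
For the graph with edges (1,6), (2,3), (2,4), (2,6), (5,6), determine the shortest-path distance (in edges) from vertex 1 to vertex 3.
3 (path: 1 -> 6 -> 2 -> 3, 3 edges)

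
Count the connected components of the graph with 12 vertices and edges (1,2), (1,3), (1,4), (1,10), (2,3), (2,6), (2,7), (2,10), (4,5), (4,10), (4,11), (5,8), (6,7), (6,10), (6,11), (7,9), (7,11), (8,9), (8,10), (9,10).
2 (components: {1, 2, 3, 4, 5, 6, 7, 8, 9, 10, 11}, {12})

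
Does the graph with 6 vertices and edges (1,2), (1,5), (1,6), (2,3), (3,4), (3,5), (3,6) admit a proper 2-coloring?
Yes. Partition: {1, 3}, {2, 4, 5, 6}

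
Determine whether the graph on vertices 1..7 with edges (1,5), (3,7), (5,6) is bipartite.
Yes. Partition: {1, 2, 3, 4, 6}, {5, 7}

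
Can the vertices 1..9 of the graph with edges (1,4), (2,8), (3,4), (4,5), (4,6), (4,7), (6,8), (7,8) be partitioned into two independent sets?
Yes. Partition: {1, 2, 3, 5, 6, 7, 9}, {4, 8}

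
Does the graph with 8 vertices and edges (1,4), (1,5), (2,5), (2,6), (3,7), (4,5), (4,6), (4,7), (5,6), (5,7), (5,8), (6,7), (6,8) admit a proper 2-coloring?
No (odd cycle of length 3: 4 -> 1 -> 5 -> 4)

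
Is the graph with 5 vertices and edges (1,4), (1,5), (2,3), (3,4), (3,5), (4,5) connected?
Yes (BFS from 1 visits [1, 4, 5, 3, 2] — all 5 vertices reached)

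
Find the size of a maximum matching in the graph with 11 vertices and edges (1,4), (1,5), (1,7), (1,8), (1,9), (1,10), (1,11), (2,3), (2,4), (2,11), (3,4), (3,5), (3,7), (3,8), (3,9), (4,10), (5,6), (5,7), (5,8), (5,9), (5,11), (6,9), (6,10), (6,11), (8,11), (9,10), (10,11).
5 (matching: (1,8), (3,7), (4,10), (5,9), (6,11); upper bound floor(n/2) = floor(11/2) = 5)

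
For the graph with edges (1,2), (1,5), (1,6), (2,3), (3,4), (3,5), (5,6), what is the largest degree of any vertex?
3 (attained at vertices 1, 3, 5)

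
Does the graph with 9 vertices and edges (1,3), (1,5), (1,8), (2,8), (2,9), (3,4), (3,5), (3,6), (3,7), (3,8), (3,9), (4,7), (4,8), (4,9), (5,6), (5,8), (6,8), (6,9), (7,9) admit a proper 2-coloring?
No (odd cycle of length 3: 8 -> 1 -> 3 -> 8)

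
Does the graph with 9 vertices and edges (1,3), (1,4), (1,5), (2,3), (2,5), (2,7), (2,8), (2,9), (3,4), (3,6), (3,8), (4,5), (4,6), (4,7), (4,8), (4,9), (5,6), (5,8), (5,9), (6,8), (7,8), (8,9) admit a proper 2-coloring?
No (odd cycle of length 3: 5 -> 1 -> 4 -> 5)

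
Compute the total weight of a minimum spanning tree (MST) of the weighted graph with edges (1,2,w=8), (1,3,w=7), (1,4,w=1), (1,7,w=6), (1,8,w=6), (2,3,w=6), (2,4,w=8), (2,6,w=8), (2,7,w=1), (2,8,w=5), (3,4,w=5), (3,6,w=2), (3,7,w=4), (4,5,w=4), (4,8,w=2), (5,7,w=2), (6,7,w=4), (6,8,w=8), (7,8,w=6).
16 (MST edges: (1,4,w=1), (2,7,w=1), (3,6,w=2), (3,7,w=4), (4,5,w=4), (4,8,w=2), (5,7,w=2); sum of weights 1 + 1 + 2 + 4 + 4 + 2 + 2 = 16)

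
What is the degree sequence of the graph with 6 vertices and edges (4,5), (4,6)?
[2, 1, 1, 0, 0, 0] (degrees: deg(1)=0, deg(2)=0, deg(3)=0, deg(4)=2, deg(5)=1, deg(6)=1)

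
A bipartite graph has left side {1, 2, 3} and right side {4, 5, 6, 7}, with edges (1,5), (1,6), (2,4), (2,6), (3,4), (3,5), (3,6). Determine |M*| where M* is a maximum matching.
3 (matching: (1,6), (2,4), (3,5); upper bound min(|L|,|R|) = min(3,4) = 3)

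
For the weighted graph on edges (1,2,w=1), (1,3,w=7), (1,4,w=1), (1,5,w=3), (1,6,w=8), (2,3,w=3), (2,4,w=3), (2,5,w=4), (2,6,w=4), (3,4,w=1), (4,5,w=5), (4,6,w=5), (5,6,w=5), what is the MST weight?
10 (MST edges: (1,2,w=1), (1,4,w=1), (1,5,w=3), (2,6,w=4), (3,4,w=1); sum of weights 1 + 1 + 3 + 4 + 1 = 10)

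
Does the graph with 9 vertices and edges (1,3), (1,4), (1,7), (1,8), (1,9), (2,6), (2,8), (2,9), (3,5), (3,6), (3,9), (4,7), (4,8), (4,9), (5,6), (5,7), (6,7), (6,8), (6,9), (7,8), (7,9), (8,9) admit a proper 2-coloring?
No (odd cycle of length 3: 8 -> 1 -> 4 -> 8)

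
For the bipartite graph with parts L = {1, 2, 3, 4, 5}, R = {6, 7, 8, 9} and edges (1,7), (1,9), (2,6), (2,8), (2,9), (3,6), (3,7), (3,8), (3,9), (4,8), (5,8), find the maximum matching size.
4 (matching: (1,9), (2,6), (3,7), (4,8); upper bound min(|L|,|R|) = min(5,4) = 4)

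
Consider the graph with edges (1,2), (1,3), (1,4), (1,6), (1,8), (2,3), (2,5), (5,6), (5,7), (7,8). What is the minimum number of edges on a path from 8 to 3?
2 (path: 8 -> 1 -> 3, 2 edges)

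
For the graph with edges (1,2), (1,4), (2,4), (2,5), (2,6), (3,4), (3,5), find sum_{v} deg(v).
14 (handshake: sum of degrees = 2|E| = 2 x 7 = 14)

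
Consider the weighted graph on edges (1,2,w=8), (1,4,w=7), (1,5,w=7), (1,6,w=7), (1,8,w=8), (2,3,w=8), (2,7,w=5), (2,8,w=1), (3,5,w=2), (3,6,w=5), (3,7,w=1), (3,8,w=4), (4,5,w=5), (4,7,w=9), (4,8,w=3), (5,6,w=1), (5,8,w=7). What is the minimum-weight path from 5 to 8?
6 (path: 5 -> 3 -> 8; weights 2 + 4 = 6)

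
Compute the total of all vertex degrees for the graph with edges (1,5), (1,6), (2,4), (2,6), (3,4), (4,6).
12 (handshake: sum of degrees = 2|E| = 2 x 6 = 12)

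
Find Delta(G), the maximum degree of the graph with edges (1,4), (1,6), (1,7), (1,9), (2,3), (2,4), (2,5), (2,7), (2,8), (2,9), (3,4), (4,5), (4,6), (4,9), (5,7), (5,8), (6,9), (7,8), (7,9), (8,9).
6 (attained at vertices 2, 4, 9)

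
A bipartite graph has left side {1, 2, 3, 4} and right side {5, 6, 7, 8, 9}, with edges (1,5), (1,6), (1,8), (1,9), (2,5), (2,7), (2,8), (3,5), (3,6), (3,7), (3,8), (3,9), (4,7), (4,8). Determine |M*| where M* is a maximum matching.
4 (matching: (1,9), (2,8), (3,6), (4,7); upper bound min(|L|,|R|) = min(4,5) = 4)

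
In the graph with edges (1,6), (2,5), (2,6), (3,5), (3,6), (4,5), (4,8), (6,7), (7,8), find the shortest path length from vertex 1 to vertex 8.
3 (path: 1 -> 6 -> 7 -> 8, 3 edges)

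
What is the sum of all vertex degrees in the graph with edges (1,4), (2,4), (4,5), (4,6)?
8 (handshake: sum of degrees = 2|E| = 2 x 4 = 8)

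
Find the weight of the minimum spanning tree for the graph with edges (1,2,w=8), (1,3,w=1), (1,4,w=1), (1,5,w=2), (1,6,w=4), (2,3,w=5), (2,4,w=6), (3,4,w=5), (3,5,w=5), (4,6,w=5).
13 (MST edges: (1,3,w=1), (1,4,w=1), (1,5,w=2), (1,6,w=4), (2,3,w=5); sum of weights 1 + 1 + 2 + 4 + 5 = 13)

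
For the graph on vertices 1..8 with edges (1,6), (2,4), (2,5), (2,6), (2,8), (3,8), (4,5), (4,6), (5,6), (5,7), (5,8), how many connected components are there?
1 (components: {1, 2, 3, 4, 5, 6, 7, 8})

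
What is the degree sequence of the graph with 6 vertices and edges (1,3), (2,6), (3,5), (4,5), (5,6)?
[3, 2, 2, 1, 1, 1] (degrees: deg(1)=1, deg(2)=1, deg(3)=2, deg(4)=1, deg(5)=3, deg(6)=2)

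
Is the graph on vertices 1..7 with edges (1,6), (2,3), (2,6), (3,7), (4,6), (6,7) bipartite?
Yes. Partition: {1, 2, 4, 5, 7}, {3, 6}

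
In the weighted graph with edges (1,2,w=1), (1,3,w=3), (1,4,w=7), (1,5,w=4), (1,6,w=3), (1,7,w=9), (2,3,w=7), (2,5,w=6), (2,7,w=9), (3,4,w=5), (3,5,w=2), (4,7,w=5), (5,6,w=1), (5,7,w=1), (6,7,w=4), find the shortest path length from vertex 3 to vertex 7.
3 (path: 3 -> 5 -> 7; weights 2 + 1 = 3)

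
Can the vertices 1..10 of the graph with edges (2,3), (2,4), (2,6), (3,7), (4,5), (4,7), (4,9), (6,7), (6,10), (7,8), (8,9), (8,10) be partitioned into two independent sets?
Yes. Partition: {1, 2, 5, 7, 9, 10}, {3, 4, 6, 8}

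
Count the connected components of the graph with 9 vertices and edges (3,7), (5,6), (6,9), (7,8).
5 (components: {1}, {2}, {3, 7, 8}, {4}, {5, 6, 9})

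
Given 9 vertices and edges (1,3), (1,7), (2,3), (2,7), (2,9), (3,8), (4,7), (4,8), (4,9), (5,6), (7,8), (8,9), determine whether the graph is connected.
No, it has 2 components: {1, 2, 3, 4, 7, 8, 9}, {5, 6}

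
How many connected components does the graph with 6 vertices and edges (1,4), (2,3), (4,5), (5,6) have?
2 (components: {1, 4, 5, 6}, {2, 3})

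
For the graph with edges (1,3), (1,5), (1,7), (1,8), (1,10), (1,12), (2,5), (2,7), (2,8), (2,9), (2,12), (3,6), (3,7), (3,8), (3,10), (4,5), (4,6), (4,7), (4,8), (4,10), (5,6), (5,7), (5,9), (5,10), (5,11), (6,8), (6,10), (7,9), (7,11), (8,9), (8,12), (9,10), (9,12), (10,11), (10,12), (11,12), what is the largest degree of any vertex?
8 (attained at vertices 5, 10)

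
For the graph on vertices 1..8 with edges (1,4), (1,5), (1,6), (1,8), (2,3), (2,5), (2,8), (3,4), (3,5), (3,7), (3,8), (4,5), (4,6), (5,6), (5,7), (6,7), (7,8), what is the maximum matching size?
4 (matching: (1,6), (2,5), (3,4), (7,8); upper bound floor(n/2) = floor(8/2) = 4)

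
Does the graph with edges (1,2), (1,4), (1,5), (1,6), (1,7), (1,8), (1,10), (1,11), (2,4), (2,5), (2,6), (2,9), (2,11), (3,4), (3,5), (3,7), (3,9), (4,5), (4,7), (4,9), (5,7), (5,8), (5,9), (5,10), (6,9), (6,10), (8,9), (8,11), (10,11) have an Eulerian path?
Yes — and in fact it has an Eulerian circuit (the graph is connected and all 11 vertices have even degree)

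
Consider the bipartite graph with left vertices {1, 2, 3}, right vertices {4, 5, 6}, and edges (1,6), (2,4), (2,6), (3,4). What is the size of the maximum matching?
2 (matching: (1,6), (2,4); upper bound min(|L|,|R|) = min(3,3) = 3)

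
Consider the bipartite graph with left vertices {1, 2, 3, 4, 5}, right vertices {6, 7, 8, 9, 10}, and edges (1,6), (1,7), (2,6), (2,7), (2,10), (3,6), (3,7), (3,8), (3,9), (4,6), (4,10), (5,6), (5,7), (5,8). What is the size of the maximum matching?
5 (matching: (1,7), (2,10), (3,9), (4,6), (5,8); upper bound min(|L|,|R|) = min(5,5) = 5)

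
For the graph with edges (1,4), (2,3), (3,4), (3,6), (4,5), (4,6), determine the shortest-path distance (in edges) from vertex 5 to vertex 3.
2 (path: 5 -> 4 -> 3, 2 edges)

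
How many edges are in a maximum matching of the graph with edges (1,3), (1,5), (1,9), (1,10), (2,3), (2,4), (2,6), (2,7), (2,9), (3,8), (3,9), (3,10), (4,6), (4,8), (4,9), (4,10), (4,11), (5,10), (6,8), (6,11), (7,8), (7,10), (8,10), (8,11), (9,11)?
5 (matching: (1,9), (2,6), (3,10), (4,11), (7,8); upper bound floor(n/2) = floor(11/2) = 5)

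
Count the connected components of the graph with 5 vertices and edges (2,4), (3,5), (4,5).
2 (components: {1}, {2, 3, 4, 5})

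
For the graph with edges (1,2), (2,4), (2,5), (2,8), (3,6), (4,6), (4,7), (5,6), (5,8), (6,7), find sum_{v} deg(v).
20 (handshake: sum of degrees = 2|E| = 2 x 10 = 20)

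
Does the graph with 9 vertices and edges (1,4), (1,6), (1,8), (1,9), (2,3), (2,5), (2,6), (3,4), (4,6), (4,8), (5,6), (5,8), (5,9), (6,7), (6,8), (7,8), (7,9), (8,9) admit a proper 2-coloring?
No (odd cycle of length 3: 6 -> 1 -> 4 -> 6)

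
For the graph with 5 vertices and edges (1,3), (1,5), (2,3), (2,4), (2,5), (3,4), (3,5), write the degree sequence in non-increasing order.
[4, 3, 3, 2, 2] (degrees: deg(1)=2, deg(2)=3, deg(3)=4, deg(4)=2, deg(5)=3)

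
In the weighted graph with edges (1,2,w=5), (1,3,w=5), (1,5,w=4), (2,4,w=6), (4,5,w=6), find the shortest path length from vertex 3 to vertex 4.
15 (path: 3 -> 1 -> 5 -> 4; weights 5 + 4 + 6 = 15)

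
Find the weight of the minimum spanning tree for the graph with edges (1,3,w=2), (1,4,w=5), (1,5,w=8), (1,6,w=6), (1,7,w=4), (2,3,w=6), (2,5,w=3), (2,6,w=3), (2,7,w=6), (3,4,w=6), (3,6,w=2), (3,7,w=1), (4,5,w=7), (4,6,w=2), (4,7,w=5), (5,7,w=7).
13 (MST edges: (1,3,w=2), (2,5,w=3), (2,6,w=3), (3,6,w=2), (3,7,w=1), (4,6,w=2); sum of weights 2 + 3 + 3 + 2 + 1 + 2 = 13)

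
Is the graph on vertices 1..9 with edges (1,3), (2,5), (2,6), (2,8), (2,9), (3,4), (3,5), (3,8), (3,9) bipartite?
Yes. Partition: {1, 4, 5, 6, 7, 8, 9}, {2, 3}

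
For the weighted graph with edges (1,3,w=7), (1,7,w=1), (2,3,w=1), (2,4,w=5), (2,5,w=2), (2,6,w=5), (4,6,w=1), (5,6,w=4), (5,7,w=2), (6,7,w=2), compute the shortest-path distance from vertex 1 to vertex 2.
5 (path: 1 -> 7 -> 5 -> 2; weights 1 + 2 + 2 = 5)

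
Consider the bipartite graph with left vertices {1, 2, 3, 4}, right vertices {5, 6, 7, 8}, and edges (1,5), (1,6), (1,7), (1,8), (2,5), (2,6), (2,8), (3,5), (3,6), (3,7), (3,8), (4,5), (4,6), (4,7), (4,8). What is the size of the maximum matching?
4 (matching: (1,8), (2,6), (3,7), (4,5); upper bound min(|L|,|R|) = min(4,4) = 4)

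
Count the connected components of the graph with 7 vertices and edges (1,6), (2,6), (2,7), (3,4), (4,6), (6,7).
2 (components: {1, 2, 3, 4, 6, 7}, {5})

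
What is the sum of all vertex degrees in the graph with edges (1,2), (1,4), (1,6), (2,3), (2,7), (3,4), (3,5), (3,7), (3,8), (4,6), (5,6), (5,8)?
24 (handshake: sum of degrees = 2|E| = 2 x 12 = 24)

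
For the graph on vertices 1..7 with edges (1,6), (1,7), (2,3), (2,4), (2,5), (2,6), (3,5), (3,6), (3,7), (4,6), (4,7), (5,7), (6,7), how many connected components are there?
1 (components: {1, 2, 3, 4, 5, 6, 7})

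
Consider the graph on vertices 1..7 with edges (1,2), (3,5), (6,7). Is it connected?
No, it has 4 components: {1, 2}, {3, 5}, {4}, {6, 7}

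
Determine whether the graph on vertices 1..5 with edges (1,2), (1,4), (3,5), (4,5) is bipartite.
Yes. Partition: {1, 5}, {2, 3, 4}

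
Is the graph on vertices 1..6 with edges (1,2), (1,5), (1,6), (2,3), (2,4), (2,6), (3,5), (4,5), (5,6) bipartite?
No (odd cycle of length 3: 2 -> 1 -> 6 -> 2)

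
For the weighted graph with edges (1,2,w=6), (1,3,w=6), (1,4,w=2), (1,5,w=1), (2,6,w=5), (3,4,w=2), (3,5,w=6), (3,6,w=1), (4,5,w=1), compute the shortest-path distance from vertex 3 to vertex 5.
3 (path: 3 -> 4 -> 5; weights 2 + 1 = 3)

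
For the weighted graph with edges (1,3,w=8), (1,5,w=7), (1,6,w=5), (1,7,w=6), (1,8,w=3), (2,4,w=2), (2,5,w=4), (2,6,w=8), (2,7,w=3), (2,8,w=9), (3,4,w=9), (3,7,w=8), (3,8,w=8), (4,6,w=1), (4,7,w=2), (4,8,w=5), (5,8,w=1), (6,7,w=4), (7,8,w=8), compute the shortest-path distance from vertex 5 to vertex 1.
4 (path: 5 -> 8 -> 1; weights 1 + 3 = 4)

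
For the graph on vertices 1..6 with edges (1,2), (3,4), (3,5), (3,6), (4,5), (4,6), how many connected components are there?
2 (components: {1, 2}, {3, 4, 5, 6})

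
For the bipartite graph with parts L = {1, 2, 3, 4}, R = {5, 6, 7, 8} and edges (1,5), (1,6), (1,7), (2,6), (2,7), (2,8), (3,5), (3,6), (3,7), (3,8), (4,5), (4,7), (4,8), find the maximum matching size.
4 (matching: (1,7), (2,8), (3,6), (4,5); upper bound min(|L|,|R|) = min(4,4) = 4)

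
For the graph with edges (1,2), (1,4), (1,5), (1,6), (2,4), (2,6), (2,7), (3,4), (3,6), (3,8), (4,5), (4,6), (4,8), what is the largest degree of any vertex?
6 (attained at vertex 4)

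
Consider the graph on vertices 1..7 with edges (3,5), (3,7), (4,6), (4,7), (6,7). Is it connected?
No, it has 3 components: {1}, {2}, {3, 4, 5, 6, 7}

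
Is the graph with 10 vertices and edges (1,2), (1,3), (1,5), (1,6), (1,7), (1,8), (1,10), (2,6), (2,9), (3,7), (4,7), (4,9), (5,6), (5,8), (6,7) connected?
Yes (BFS from 1 visits [1, 2, 3, 5, 6, 7, 8, 10, 9, 4] — all 10 vertices reached)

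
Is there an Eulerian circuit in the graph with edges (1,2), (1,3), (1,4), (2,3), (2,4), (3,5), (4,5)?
No (4 vertices have odd degree: {1, 2, 3, 4}; Eulerian circuit requires 0)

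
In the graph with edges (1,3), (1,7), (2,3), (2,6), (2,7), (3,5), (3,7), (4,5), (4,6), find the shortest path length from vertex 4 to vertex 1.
3 (path: 4 -> 5 -> 3 -> 1, 3 edges)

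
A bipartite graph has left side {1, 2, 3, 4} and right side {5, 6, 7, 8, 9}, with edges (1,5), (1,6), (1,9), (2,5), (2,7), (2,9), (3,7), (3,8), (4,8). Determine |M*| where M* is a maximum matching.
4 (matching: (1,6), (2,9), (3,7), (4,8); upper bound min(|L|,|R|) = min(4,5) = 4)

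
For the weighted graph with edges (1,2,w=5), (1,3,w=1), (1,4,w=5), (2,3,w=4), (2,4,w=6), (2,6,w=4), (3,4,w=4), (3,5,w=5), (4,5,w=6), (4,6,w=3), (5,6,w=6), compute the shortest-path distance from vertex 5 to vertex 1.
6 (path: 5 -> 3 -> 1; weights 5 + 1 = 6)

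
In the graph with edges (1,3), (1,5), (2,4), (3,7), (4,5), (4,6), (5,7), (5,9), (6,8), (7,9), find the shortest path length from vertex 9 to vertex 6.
3 (path: 9 -> 5 -> 4 -> 6, 3 edges)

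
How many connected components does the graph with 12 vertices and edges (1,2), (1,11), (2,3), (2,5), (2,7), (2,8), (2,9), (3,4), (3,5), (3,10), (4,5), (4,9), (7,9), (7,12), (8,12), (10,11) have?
2 (components: {1, 2, 3, 4, 5, 7, 8, 9, 10, 11, 12}, {6})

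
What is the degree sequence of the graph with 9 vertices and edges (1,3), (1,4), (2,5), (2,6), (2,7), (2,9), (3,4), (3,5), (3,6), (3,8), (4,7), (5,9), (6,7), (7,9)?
[5, 4, 4, 3, 3, 3, 3, 2, 1] (degrees: deg(1)=2, deg(2)=4, deg(3)=5, deg(4)=3, deg(5)=3, deg(6)=3, deg(7)=4, deg(8)=1, deg(9)=3)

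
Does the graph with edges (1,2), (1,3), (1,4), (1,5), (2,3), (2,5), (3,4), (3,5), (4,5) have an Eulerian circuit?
No (2 vertices have odd degree: {2, 4}; Eulerian circuit requires 0)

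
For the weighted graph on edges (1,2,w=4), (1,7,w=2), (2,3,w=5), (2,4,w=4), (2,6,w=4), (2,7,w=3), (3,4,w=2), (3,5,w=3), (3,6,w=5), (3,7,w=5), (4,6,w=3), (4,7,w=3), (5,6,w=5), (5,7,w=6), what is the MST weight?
16 (MST edges: (1,7,w=2), (2,7,w=3), (3,4,w=2), (3,5,w=3), (4,6,w=3), (4,7,w=3); sum of weights 2 + 3 + 2 + 3 + 3 + 3 = 16)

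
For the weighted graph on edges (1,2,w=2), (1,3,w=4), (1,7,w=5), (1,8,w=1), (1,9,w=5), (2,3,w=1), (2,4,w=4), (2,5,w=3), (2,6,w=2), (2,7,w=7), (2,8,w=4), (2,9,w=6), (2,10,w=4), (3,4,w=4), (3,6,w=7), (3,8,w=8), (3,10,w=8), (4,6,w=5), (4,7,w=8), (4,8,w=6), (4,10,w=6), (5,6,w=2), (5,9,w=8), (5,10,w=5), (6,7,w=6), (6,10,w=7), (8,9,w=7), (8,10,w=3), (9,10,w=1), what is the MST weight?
21 (MST edges: (1,2,w=2), (1,7,w=5), (1,8,w=1), (2,3,w=1), (2,4,w=4), (2,6,w=2), (5,6,w=2), (8,10,w=3), (9,10,w=1); sum of weights 2 + 5 + 1 + 1 + 4 + 2 + 2 + 3 + 1 = 21)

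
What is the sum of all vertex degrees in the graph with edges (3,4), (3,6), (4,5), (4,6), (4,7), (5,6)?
12 (handshake: sum of degrees = 2|E| = 2 x 6 = 12)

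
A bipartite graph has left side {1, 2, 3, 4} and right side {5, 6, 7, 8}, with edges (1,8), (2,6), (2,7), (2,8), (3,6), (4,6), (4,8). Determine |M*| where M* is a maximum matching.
3 (matching: (1,8), (2,7), (3,6); upper bound min(|L|,|R|) = min(4,4) = 4)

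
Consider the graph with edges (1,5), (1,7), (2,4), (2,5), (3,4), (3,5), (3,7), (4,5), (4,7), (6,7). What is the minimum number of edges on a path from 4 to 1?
2 (path: 4 -> 5 -> 1, 2 edges)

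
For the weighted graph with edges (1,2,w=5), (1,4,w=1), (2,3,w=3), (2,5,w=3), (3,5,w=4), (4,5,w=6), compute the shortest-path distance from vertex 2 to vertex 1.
5 (path: 2 -> 1; weights 5 = 5)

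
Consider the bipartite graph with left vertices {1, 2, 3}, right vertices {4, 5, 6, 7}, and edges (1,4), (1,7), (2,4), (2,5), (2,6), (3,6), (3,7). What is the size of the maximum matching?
3 (matching: (1,7), (2,5), (3,6); upper bound min(|L|,|R|) = min(3,4) = 3)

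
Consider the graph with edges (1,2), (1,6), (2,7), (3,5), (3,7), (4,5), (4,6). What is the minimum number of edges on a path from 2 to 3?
2 (path: 2 -> 7 -> 3, 2 edges)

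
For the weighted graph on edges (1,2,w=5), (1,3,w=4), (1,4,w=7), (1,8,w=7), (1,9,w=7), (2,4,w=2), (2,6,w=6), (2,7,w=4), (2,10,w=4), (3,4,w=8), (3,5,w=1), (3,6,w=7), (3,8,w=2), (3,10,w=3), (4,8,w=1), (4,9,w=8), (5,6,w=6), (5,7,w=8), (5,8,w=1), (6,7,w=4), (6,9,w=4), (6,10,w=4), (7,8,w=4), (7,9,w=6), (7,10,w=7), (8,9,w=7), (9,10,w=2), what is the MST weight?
22 (MST edges: (1,3,w=4), (2,4,w=2), (2,7,w=4), (3,5,w=1), (3,10,w=3), (4,8,w=1), (5,8,w=1), (6,10,w=4), (9,10,w=2); sum of weights 4 + 2 + 4 + 1 + 3 + 1 + 1 + 4 + 2 = 22)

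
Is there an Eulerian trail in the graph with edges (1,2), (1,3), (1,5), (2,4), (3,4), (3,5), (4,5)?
No (4 vertices have odd degree: {1, 3, 4, 5}; Eulerian path requires 0 or 2)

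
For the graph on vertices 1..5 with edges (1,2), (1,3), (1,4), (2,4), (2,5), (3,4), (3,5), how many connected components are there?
1 (components: {1, 2, 3, 4, 5})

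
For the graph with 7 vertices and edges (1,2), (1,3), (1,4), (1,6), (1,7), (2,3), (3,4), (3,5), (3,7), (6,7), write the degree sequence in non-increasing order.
[5, 5, 3, 2, 2, 2, 1] (degrees: deg(1)=5, deg(2)=2, deg(3)=5, deg(4)=2, deg(5)=1, deg(6)=2, deg(7)=3)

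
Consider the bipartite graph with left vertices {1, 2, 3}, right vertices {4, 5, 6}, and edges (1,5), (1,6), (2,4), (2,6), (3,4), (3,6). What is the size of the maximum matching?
3 (matching: (1,5), (2,6), (3,4); upper bound min(|L|,|R|) = min(3,3) = 3)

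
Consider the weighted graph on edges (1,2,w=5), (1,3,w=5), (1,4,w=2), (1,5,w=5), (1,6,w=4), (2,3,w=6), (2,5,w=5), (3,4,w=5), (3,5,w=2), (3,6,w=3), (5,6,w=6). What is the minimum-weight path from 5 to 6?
5 (path: 5 -> 3 -> 6; weights 2 + 3 = 5)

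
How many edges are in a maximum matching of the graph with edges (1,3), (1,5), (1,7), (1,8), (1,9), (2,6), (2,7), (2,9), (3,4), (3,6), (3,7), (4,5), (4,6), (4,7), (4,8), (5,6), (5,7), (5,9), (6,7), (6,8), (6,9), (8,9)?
4 (matching: (1,8), (2,6), (4,7), (5,9); upper bound floor(n/2) = floor(9/2) = 4)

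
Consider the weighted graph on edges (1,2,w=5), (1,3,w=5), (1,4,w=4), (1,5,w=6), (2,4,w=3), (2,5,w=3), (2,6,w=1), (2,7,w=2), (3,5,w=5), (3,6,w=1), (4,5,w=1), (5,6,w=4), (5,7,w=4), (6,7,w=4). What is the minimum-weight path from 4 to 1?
4 (path: 4 -> 1; weights 4 = 4)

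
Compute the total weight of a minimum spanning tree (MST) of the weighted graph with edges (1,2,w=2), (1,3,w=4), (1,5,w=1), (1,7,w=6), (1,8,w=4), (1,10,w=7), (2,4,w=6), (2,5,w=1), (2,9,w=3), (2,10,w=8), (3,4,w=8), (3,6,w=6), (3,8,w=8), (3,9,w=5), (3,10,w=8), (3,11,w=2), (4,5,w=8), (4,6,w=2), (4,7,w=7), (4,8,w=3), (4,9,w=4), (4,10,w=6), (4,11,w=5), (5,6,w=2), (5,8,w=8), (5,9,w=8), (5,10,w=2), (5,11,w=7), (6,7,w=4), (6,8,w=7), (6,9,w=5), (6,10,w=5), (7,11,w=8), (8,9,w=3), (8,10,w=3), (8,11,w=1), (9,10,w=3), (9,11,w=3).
21 (MST edges: (1,5,w=1), (2,5,w=1), (2,9,w=3), (3,11,w=2), (4,6,w=2), (4,8,w=3), (5,6,w=2), (5,10,w=2), (6,7,w=4), (8,11,w=1); sum of weights 1 + 1 + 3 + 2 + 2 + 3 + 2 + 2 + 4 + 1 = 21)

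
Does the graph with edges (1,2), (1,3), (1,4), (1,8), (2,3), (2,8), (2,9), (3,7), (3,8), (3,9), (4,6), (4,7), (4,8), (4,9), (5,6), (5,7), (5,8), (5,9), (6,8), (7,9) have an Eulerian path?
No (4 vertices have odd degree: {3, 4, 6, 9}; Eulerian path requires 0 or 2)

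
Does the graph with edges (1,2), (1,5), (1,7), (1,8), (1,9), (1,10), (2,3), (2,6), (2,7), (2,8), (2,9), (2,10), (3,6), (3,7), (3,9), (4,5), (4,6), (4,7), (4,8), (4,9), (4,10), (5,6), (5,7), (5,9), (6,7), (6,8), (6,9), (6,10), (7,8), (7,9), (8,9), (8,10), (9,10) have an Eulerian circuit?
No (4 vertices have odd degree: {2, 5, 8, 9}; Eulerian circuit requires 0)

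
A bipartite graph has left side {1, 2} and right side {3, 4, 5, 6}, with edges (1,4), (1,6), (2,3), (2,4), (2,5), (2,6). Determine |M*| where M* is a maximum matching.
2 (matching: (1,6), (2,5); upper bound min(|L|,|R|) = min(2,4) = 2)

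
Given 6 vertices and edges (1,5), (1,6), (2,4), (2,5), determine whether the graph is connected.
No, it has 2 components: {1, 2, 4, 5, 6}, {3}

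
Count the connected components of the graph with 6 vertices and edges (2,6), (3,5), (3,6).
3 (components: {1}, {2, 3, 5, 6}, {4})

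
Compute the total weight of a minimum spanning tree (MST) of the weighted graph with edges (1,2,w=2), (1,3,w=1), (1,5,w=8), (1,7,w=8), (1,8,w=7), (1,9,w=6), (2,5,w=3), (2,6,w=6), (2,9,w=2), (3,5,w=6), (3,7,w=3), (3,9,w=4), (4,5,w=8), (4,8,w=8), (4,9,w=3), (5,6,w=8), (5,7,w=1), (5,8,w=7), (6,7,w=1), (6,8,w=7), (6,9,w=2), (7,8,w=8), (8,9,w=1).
13 (MST edges: (1,2,w=2), (1,3,w=1), (2,9,w=2), (4,9,w=3), (5,7,w=1), (6,7,w=1), (6,9,w=2), (8,9,w=1); sum of weights 2 + 1 + 2 + 3 + 1 + 1 + 2 + 1 = 13)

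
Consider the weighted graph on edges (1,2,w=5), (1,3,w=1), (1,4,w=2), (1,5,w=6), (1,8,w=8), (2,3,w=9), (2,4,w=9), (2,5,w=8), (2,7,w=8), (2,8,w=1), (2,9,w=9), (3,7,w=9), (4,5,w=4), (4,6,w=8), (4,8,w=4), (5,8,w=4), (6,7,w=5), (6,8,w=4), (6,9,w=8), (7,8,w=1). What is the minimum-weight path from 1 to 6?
10 (path: 1 -> 4 -> 6; weights 2 + 8 = 10)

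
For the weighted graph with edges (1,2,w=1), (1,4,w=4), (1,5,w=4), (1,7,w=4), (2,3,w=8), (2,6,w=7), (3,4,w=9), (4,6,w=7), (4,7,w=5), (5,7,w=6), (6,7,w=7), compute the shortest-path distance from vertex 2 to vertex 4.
5 (path: 2 -> 1 -> 4; weights 1 + 4 = 5)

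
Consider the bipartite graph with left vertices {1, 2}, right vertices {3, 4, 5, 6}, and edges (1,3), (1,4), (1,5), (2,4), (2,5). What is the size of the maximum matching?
2 (matching: (1,5), (2,4); upper bound min(|L|,|R|) = min(2,4) = 2)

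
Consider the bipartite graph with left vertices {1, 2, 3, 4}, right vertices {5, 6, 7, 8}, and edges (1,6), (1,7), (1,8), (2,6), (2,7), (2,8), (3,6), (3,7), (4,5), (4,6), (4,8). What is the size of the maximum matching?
4 (matching: (1,8), (2,7), (3,6), (4,5); upper bound min(|L|,|R|) = min(4,4) = 4)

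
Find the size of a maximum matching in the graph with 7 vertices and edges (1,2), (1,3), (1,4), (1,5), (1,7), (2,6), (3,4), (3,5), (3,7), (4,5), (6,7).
3 (matching: (1,7), (2,6), (4,5); upper bound floor(n/2) = floor(7/2) = 3)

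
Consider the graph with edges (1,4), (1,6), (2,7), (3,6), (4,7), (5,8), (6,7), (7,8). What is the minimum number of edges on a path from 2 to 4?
2 (path: 2 -> 7 -> 4, 2 edges)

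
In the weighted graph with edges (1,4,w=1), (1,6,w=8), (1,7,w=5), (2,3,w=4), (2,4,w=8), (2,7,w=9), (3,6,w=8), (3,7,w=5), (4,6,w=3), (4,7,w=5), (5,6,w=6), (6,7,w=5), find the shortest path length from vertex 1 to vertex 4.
1 (path: 1 -> 4; weights 1 = 1)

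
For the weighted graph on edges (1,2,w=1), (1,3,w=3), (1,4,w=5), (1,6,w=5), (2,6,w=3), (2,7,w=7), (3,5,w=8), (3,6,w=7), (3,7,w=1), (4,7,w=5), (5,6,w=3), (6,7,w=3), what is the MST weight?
16 (MST edges: (1,2,w=1), (1,3,w=3), (1,4,w=5), (2,6,w=3), (3,7,w=1), (5,6,w=3); sum of weights 1 + 3 + 5 + 3 + 1 + 3 = 16)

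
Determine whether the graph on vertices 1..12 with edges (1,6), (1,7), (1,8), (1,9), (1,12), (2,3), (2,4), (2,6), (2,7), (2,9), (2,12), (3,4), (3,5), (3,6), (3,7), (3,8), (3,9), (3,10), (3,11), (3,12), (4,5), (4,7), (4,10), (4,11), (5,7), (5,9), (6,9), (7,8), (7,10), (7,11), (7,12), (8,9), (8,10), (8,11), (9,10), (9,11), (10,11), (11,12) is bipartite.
No (odd cycle of length 3: 9 -> 1 -> 6 -> 9)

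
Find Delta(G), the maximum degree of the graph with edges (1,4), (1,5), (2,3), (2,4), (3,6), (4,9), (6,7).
3 (attained at vertex 4)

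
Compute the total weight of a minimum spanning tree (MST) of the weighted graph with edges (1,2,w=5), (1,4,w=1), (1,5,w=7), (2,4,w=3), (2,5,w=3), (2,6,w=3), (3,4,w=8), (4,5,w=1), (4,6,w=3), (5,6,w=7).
16 (MST edges: (1,4,w=1), (2,4,w=3), (2,6,w=3), (3,4,w=8), (4,5,w=1); sum of weights 1 + 3 + 3 + 8 + 1 = 16)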